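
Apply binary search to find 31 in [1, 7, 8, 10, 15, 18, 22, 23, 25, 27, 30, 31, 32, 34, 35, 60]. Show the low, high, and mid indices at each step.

Binary search for 31 in [1, 7, 8, 10, 15, 18, 22, 23, 25, 27, 30, 31, 32, 34, 35, 60]:

lo=0, hi=15, mid=7, arr[mid]=23 -> 23 < 31, search right half
lo=8, hi=15, mid=11, arr[mid]=31 -> Found target at index 11!

Binary search finds 31 at index 11 after 2 comparisons. The search repeatedly halves the search space by comparing with the middle element.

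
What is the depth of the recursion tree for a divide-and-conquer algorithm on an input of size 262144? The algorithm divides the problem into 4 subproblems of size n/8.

For divide and conquer with division factor 8:

Problem sizes at each level:
Level 0: 262144
Level 1: 32768
Level 2: 4096
Level 3: 512
Level 4: 64
Level 5: 8
Level 6: 1

The root is level 0 and the size-1 base case is level 6 (the tree spans levels 0 through 6, i.e. 7 levels counting the root), so the depth is the number of divisions: log_8(262144) = 6

The recursion tree depth is log_8(262144) = 6. At each level, the problem size is divided by 8, so it takes 6 divisions to reduce to a base case of size 1. The algorithm makes 4 recursive calls at each level.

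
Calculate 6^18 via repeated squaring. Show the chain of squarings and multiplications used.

Computing 6^18 by squaring (build up from 6^1; each line after the first costs one multiplication):

6^1 = 6
6^2 = (6^1)^2 = 6^2 = 36
6^4 = (6^2)^2 = 36^2 = 1296
6^8 = (6^4)^2 = 1296^2 = 1679616
6^9 = 6 * 6^8 = 6 * 1679616 = 10077696
6^18 = (6^9)^2 = 10077696^2 = 101559956668416

Result: 101559956668416
Multiplications needed: 5 (5 lines after 6^1)

6^18 = 101559956668416. Using exponentiation by squaring, this requires 5 multiplications. The key idea: if the exponent is even, square the half-power; if odd, multiply by the base once.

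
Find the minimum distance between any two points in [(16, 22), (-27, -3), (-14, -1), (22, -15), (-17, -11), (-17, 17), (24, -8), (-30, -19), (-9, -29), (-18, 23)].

Computing all pairwise distances among 10 points:

d((16, 22), (-27, -3)) = 49.7393
d((16, 22), (-14, -1)) = 37.8021
d((16, 22), (22, -15)) = 37.4833
d((16, 22), (-17, -11)) = 46.669
d((16, 22), (-17, 17)) = 33.3766
d((16, 22), (24, -8)) = 31.0483
d((16, 22), (-30, -19)) = 61.6198
d((16, 22), (-9, -29)) = 56.7979
d((16, 22), (-18, 23)) = 34.0147
d((-27, -3), (-14, -1)) = 13.1529
d((-27, -3), (22, -15)) = 50.448
d((-27, -3), (-17, -11)) = 12.8062
d((-27, -3), (-17, 17)) = 22.3607
d((-27, -3), (24, -8)) = 51.2445
d((-27, -3), (-30, -19)) = 16.2788
d((-27, -3), (-9, -29)) = 31.6228
d((-27, -3), (-18, 23)) = 27.5136
d((-14, -1), (22, -15)) = 38.6264
d((-14, -1), (-17, -11)) = 10.4403
d((-14, -1), (-17, 17)) = 18.2483
d((-14, -1), (24, -8)) = 38.6394
d((-14, -1), (-30, -19)) = 24.0832
d((-14, -1), (-9, -29)) = 28.4429
d((-14, -1), (-18, 23)) = 24.3311
d((22, -15), (-17, -11)) = 39.2046
d((22, -15), (-17, 17)) = 50.448
d((22, -15), (24, -8)) = 7.2801
d((22, -15), (-30, -19)) = 52.1536
d((22, -15), (-9, -29)) = 34.0147
d((22, -15), (-18, 23)) = 55.1725
d((-17, -11), (-17, 17)) = 28.0
d((-17, -11), (24, -8)) = 41.1096
d((-17, -11), (-30, -19)) = 15.2643
d((-17, -11), (-9, -29)) = 19.6977
d((-17, -11), (-18, 23)) = 34.0147
d((-17, 17), (24, -8)) = 48.0208
d((-17, 17), (-30, -19)) = 38.2753
d((-17, 17), (-9, -29)) = 46.6905
d((-17, 17), (-18, 23)) = 6.0828 <-- minimum
d((24, -8), (-30, -19)) = 55.109
d((24, -8), (-9, -29)) = 39.1152
d((24, -8), (-18, 23)) = 52.2015
d((-30, -19), (-9, -29)) = 23.2594
d((-30, -19), (-18, 23)) = 43.6807
d((-9, -29), (-18, 23)) = 52.7731

Closest pair: (-17, 17) and (-18, 23) with distance 6.0828

The closest pair is (-17, 17) and (-18, 23) with Euclidean distance 6.0828. For 10 points, brute-force pairwise comparison is shown above. For large n, the divide-and-conquer algorithm (sort by x, recurse on halves, check the dividing strip) achieves O(n log n).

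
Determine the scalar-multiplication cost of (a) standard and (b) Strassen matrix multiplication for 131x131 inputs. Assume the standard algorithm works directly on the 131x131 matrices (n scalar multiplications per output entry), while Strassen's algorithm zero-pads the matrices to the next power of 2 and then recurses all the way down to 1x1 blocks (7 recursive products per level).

Matrix multiplication for 131x131 matrices:

Strassen's algorithm requires power-of-2 dimensions. Pad 131x131 to 256x256 (next power of 2).

Standard algorithm: 131^3 = 2248091 multiplications
Strassen's algorithm: 7^(log2(256)) = 7^8 = 5764801 multiplications
Difference: 2248091 - 5764801 = -3516710 (Strassen uses MORE here due to padding overhead — for small or just-over-power-of-2 n, padding can outweigh the per-level savings)

Standard: 2248091 multiplications (131^3). Strassen: 5764801 multiplications (7^8, after padding to 256x256). Strassen reduces 8 recursive multiplications to 7 at each level.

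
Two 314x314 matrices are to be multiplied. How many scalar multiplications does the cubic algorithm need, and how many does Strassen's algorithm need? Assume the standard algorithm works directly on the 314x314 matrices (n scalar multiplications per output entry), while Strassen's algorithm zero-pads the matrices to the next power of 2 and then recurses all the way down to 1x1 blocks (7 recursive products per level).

Matrix multiplication for 314x314 matrices:

Strassen's algorithm requires power-of-2 dimensions. Pad 314x314 to 512x512 (next power of 2).

Standard algorithm: 314^3 = 30959144 multiplications
Strassen's algorithm: 7^(log2(512)) = 7^9 = 40353607 multiplications
Difference: 30959144 - 40353607 = -9394463 (Strassen uses MORE here due to padding overhead — for small or just-over-power-of-2 n, padding can outweigh the per-level savings)

Standard: 30959144 multiplications (314^3). Strassen: 40353607 multiplications (7^9, after padding to 512x512). Strassen reduces 8 recursive multiplications to 7 at each level.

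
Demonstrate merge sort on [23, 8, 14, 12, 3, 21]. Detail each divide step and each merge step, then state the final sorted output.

Merge sort trace:

Split: [23, 8, 14, 12, 3, 21] -> [23, 8, 14] and [12, 3, 21]
  Split: [23, 8, 14] -> [23] and [8, 14]
    Split: [8, 14] -> [8] and [14]
    Merge: [8] + [14] -> [8, 14]
  Merge: [23] + [8, 14] -> [8, 14, 23]
  Split: [12, 3, 21] -> [12] and [3, 21]
    Split: [3, 21] -> [3] and [21]
    Merge: [3] + [21] -> [3, 21]
  Merge: [12] + [3, 21] -> [3, 12, 21]
Merge: [8, 14, 23] + [3, 12, 21] -> [3, 8, 12, 14, 21, 23]

Final sorted array: [3, 8, 12, 14, 21, 23]

The merge sort proceeds by recursively splitting the array and merging sorted halves.
After all merges, the sorted array is [3, 8, 12, 14, 21, 23].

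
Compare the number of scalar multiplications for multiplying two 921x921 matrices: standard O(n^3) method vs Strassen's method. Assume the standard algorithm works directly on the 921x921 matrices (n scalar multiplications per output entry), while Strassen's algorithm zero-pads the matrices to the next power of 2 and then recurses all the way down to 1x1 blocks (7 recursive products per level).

Matrix multiplication for 921x921 matrices:

Strassen's algorithm requires power-of-2 dimensions. Pad 921x921 to 1024x1024 (next power of 2).

Standard algorithm: 921^3 = 781229961 multiplications
Strassen's algorithm: 7^(log2(1024)) = 7^10 = 282475249 multiplications
Savings: 781229961 - 282475249 = 498754712 multiplications

Standard: 781229961 multiplications (921^3). Strassen: 282475249 multiplications (7^10, after padding to 1024x1024). Strassen reduces 8 recursive multiplications to 7 at each level.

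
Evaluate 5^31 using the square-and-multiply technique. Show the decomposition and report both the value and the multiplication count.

Computing 5^31 by squaring (build up from 5^1; each line after the first costs one multiplication):

5^1 = 5
5^2 = (5^1)^2 = 5^2 = 25
5^3 = 5 * 5^2 = 5 * 25 = 125
5^6 = (5^3)^2 = 125^2 = 15625
5^7 = 5 * 5^6 = 5 * 15625 = 78125
5^14 = (5^7)^2 = 78125^2 = 6103515625
5^15 = 5 * 5^14 = 5 * 6103515625 = 30517578125
5^30 = (5^15)^2 = 30517578125^2 = 931322574615478515625
5^31 = 5 * 5^30 = 5 * 931322574615478515625 = 4656612873077392578125

Result: 4656612873077392578125
Multiplications needed: 8 (8 lines after 5^1)

5^31 = 4656612873077392578125. Using exponentiation by squaring, this requires 8 multiplications. The key idea: if the exponent is even, square the half-power; if odd, multiply by the base once.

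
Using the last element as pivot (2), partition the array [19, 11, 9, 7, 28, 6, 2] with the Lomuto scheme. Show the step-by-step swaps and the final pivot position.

Lomuto partition with pivot = 2:

Initial array: [19, 11, 9, 7, 28, 6, 2]

arr[0]=19 > 2: no swap
arr[1]=11 > 2: no swap
arr[2]=9 > 2: no swap
arr[3]=7 > 2: no swap
arr[4]=28 > 2: no swap
arr[5]=6 > 2: no swap

Place pivot at position 0: [2, 11, 9, 7, 28, 6, 19]
Pivot position: 0

After partitioning with pivot 2, the array becomes [2, 11, 9, 7, 28, 6, 19]. The pivot is placed at index 0. All elements to the left of the pivot are <= 2, and all elements to the right are > 2.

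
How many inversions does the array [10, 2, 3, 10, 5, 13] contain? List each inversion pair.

Finding inversions in [10, 2, 3, 10, 5, 13]:

(0, 1): arr[0]=10 > arr[1]=2
(0, 2): arr[0]=10 > arr[2]=3
(0, 4): arr[0]=10 > arr[4]=5
(3, 4): arr[3]=10 > arr[4]=5

Total inversions: 4

The array has 4 inversion(s): (0,1), (0,2), (0,4), (3,4). Each pair (i,j) satisfies i < j and arr[i] > arr[j].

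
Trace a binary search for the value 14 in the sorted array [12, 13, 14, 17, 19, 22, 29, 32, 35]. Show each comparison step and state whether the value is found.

Binary search for 14 in [12, 13, 14, 17, 19, 22, 29, 32, 35]:

lo=0, hi=8, mid=4, arr[mid]=19 -> 19 > 14, search left half
lo=0, hi=3, mid=1, arr[mid]=13 -> 13 < 14, search right half
lo=2, hi=3, mid=2, arr[mid]=14 -> Found target at index 2!

Binary search finds 14 at index 2 after 3 comparisons. The search repeatedly halves the search space by comparing with the middle element.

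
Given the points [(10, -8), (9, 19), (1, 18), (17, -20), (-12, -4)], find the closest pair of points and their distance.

Computing all pairwise distances among 5 points:

d((10, -8), (9, 19)) = 27.0185
d((10, -8), (1, 18)) = 27.5136
d((10, -8), (17, -20)) = 13.8924
d((10, -8), (-12, -4)) = 22.3607
d((9, 19), (1, 18)) = 8.0623 <-- minimum
d((9, 19), (17, -20)) = 39.8121
d((9, 19), (-12, -4)) = 31.1448
d((1, 18), (17, -20)) = 41.2311
d((1, 18), (-12, -4)) = 25.5539
d((17, -20), (-12, -4)) = 33.121

Closest pair: (9, 19) and (1, 18) with distance 8.0623

The closest pair is (9, 19) and (1, 18) with Euclidean distance 8.0623. For 5 points, brute-force pairwise comparison is shown above. For large n, the divide-and-conquer algorithm (sort by x, recurse on halves, check the dividing strip) achieves O(n log n).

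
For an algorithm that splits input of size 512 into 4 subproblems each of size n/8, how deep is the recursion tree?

For divide and conquer with division factor 8:

Problem sizes at each level:
Level 0: 512
Level 1: 64
Level 2: 8
Level 3: 1

The root is level 0 and the size-1 base case is level 3 (the tree spans levels 0 through 3, i.e. 4 levels counting the root), so the depth is the number of divisions: log_8(512) = 3

The recursion tree depth is log_8(512) = 3. At each level, the problem size is divided by 8, so it takes 3 divisions to reduce to a base case of size 1. The algorithm makes 4 recursive calls at each level.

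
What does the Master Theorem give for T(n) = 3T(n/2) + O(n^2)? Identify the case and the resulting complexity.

Master Theorem for T(n) = 3T(n/2) + O(n^2):

a = 3, b = 2, c = 2
log_b(a) = log_2(3) = 1.5850

Case 3: c = 2 > log_2(3) = 1.5850
T(n) = O(n^2) = O(n^2)

For T(n) = 3T(n/2) + O(n^2): log_2(3) = 1.5850. This is Case 3 of the Master Theorem (c > log_b(a), work dominated by root), giving O(n^2).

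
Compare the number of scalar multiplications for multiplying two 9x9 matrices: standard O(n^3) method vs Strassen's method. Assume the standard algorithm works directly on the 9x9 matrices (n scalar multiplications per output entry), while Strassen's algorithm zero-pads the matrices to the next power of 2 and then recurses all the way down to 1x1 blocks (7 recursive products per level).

Matrix multiplication for 9x9 matrices:

Strassen's algorithm requires power-of-2 dimensions. Pad 9x9 to 16x16 (next power of 2).

Standard algorithm: 9^3 = 729 multiplications
Strassen's algorithm: 7^(log2(16)) = 7^4 = 2401 multiplications
Difference: 729 - 2401 = -1672 (Strassen uses MORE here due to padding overhead — for small or just-over-power-of-2 n, padding can outweigh the per-level savings)

Standard: 729 multiplications (9^3). Strassen: 2401 multiplications (7^4, after padding to 16x16). Strassen reduces 8 recursive multiplications to 7 at each level.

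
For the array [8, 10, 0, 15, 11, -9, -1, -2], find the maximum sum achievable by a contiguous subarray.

Using Kadane's algorithm on [8, 10, 0, 15, 11, -9, -1, -2]:

Scanning through the array:
Position 1 (value 10): max_ending_here = 18, max_so_far = 18
Position 2 (value 0): max_ending_here = 18, max_so_far = 18
Position 3 (value 15): max_ending_here = 33, max_so_far = 33
Position 4 (value 11): max_ending_here = 44, max_so_far = 44
Position 5 (value -9): max_ending_here = 35, max_so_far = 44
Position 6 (value -1): max_ending_here = 34, max_so_far = 44
Position 7 (value -2): max_ending_here = 32, max_so_far = 44

Maximum subarray: [8, 10, 0, 15, 11]
Maximum sum: 44

The maximum subarray is [8, 10, 0, 15, 11] with sum 44. This subarray runs from index 0 to index 4.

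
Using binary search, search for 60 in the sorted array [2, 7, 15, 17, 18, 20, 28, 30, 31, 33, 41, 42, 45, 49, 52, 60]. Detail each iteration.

Binary search for 60 in [2, 7, 15, 17, 18, 20, 28, 30, 31, 33, 41, 42, 45, 49, 52, 60]:

lo=0, hi=15, mid=7, arr[mid]=30 -> 30 < 60, search right half
lo=8, hi=15, mid=11, arr[mid]=42 -> 42 < 60, search right half
lo=12, hi=15, mid=13, arr[mid]=49 -> 49 < 60, search right half
lo=14, hi=15, mid=14, arr[mid]=52 -> 52 < 60, search right half
lo=15, hi=15, mid=15, arr[mid]=60 -> Found target at index 15!

Binary search finds 60 at index 15 after 5 comparisons. The search repeatedly halves the search space by comparing with the middle element.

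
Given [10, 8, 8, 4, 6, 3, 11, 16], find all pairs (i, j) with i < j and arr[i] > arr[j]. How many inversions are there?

Finding inversions in [10, 8, 8, 4, 6, 3, 11, 16]:

(0, 1): arr[0]=10 > arr[1]=8
(0, 2): arr[0]=10 > arr[2]=8
(0, 3): arr[0]=10 > arr[3]=4
(0, 4): arr[0]=10 > arr[4]=6
(0, 5): arr[0]=10 > arr[5]=3
(1, 3): arr[1]=8 > arr[3]=4
(1, 4): arr[1]=8 > arr[4]=6
(1, 5): arr[1]=8 > arr[5]=3
(2, 3): arr[2]=8 > arr[3]=4
(2, 4): arr[2]=8 > arr[4]=6
(2, 5): arr[2]=8 > arr[5]=3
(3, 5): arr[3]=4 > arr[5]=3
(4, 5): arr[4]=6 > arr[5]=3

Total inversions: 13

The array has 13 inversion(s): (0,1), (0,2), (0,3), (0,4), (0,5), (1,3), (1,4), (1,5), (2,3), (2,4), (2,5), (3,5), (4,5). Each pair (i,j) satisfies i < j and arr[i] > arr[j].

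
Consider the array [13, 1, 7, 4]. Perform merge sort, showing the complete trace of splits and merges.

Merge sort trace:

Split: [13, 1, 7, 4] -> [13, 1] and [7, 4]
  Split: [13, 1] -> [13] and [1]
  Merge: [13] + [1] -> [1, 13]
  Split: [7, 4] -> [7] and [4]
  Merge: [7] + [4] -> [4, 7]
Merge: [1, 13] + [4, 7] -> [1, 4, 7, 13]

Final sorted array: [1, 4, 7, 13]

The merge sort proceeds by recursively splitting the array and merging sorted halves.
After all merges, the sorted array is [1, 4, 7, 13].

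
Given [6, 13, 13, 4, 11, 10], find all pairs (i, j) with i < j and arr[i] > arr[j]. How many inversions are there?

Finding inversions in [6, 13, 13, 4, 11, 10]:

(0, 3): arr[0]=6 > arr[3]=4
(1, 3): arr[1]=13 > arr[3]=4
(1, 4): arr[1]=13 > arr[4]=11
(1, 5): arr[1]=13 > arr[5]=10
(2, 3): arr[2]=13 > arr[3]=4
(2, 4): arr[2]=13 > arr[4]=11
(2, 5): arr[2]=13 > arr[5]=10
(4, 5): arr[4]=11 > arr[5]=10

Total inversions: 8

The array has 8 inversion(s): (0,3), (1,3), (1,4), (1,5), (2,3), (2,4), (2,5), (4,5). Each pair (i,j) satisfies i < j and arr[i] > arr[j].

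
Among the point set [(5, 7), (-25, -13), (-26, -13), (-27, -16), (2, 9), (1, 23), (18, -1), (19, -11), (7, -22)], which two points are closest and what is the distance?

Computing all pairwise distances among 9 points:

d((5, 7), (-25, -13)) = 36.0555
d((5, 7), (-26, -13)) = 36.8917
d((5, 7), (-27, -16)) = 39.4081
d((5, 7), (2, 9)) = 3.6056
d((5, 7), (1, 23)) = 16.4924
d((5, 7), (18, -1)) = 15.2643
d((5, 7), (19, -11)) = 22.8035
d((5, 7), (7, -22)) = 29.0689
d((-25, -13), (-26, -13)) = 1.0 <-- minimum
d((-25, -13), (-27, -16)) = 3.6056
d((-25, -13), (2, 9)) = 34.8281
d((-25, -13), (1, 23)) = 44.4072
d((-25, -13), (18, -1)) = 44.643
d((-25, -13), (19, -11)) = 44.0454
d((-25, -13), (7, -22)) = 33.2415
d((-26, -13), (-27, -16)) = 3.1623
d((-26, -13), (2, 9)) = 35.609
d((-26, -13), (1, 23)) = 45.0
d((-26, -13), (18, -1)) = 45.607
d((-26, -13), (19, -11)) = 45.0444
d((-26, -13), (7, -22)) = 34.2053
d((-27, -16), (2, 9)) = 38.2884
d((-27, -16), (1, 23)) = 48.0104
d((-27, -16), (18, -1)) = 47.4342
d((-27, -16), (19, -11)) = 46.2709
d((-27, -16), (7, -22)) = 34.5254
d((2, 9), (1, 23)) = 14.0357
d((2, 9), (18, -1)) = 18.868
d((2, 9), (19, -11)) = 26.2488
d((2, 9), (7, -22)) = 31.4006
d((1, 23), (18, -1)) = 29.4109
d((1, 23), (19, -11)) = 38.4708
d((1, 23), (7, -22)) = 45.3982
d((18, -1), (19, -11)) = 10.0499
d((18, -1), (7, -22)) = 23.7065
d((19, -11), (7, -22)) = 16.2788

Closest pair: (-25, -13) and (-26, -13) with distance 1.0

The closest pair is (-25, -13) and (-26, -13) with Euclidean distance 1.0. For 9 points, brute-force pairwise comparison is shown above. For large n, the divide-and-conquer algorithm (sort by x, recurse on halves, check the dividing strip) achieves O(n log n).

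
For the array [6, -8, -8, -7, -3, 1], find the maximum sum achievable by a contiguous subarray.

Using Kadane's algorithm on [6, -8, -8, -7, -3, 1]:

Scanning through the array:
Position 1 (value -8): max_ending_here = -2, max_so_far = 6
Position 2 (value -8): max_ending_here = -8, max_so_far = 6
Position 3 (value -7): max_ending_here = -7, max_so_far = 6
Position 4 (value -3): max_ending_here = -3, max_so_far = 6
Position 5 (value 1): max_ending_here = 1, max_so_far = 6

Maximum subarray: [6]
Maximum sum: 6

The maximum subarray is [6] with sum 6. This subarray runs from index 0 to index 0.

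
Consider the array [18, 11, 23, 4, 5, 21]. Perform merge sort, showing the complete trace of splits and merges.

Merge sort trace:

Split: [18, 11, 23, 4, 5, 21] -> [18, 11, 23] and [4, 5, 21]
  Split: [18, 11, 23] -> [18] and [11, 23]
    Split: [11, 23] -> [11] and [23]
    Merge: [11] + [23] -> [11, 23]
  Merge: [18] + [11, 23] -> [11, 18, 23]
  Split: [4, 5, 21] -> [4] and [5, 21]
    Split: [5, 21] -> [5] and [21]
    Merge: [5] + [21] -> [5, 21]
  Merge: [4] + [5, 21] -> [4, 5, 21]
Merge: [11, 18, 23] + [4, 5, 21] -> [4, 5, 11, 18, 21, 23]

Final sorted array: [4, 5, 11, 18, 21, 23]

The merge sort proceeds by recursively splitting the array and merging sorted halves.
After all merges, the sorted array is [4, 5, 11, 18, 21, 23].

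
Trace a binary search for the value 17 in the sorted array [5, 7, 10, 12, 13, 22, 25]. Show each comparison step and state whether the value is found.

Binary search for 17 in [5, 7, 10, 12, 13, 22, 25]:

lo=0, hi=6, mid=3, arr[mid]=12 -> 12 < 17, search right half
lo=4, hi=6, mid=5, arr[mid]=22 -> 22 > 17, search left half
lo=4, hi=4, mid=4, arr[mid]=13 -> 13 < 17, search right half
lo=5 > hi=4, target 17 not found

Binary search determines that 17 is not in the array after 3 comparisons. The search space was exhausted without finding the target.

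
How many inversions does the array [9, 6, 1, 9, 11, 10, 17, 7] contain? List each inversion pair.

Finding inversions in [9, 6, 1, 9, 11, 10, 17, 7]:

(0, 1): arr[0]=9 > arr[1]=6
(0, 2): arr[0]=9 > arr[2]=1
(0, 7): arr[0]=9 > arr[7]=7
(1, 2): arr[1]=6 > arr[2]=1
(3, 7): arr[3]=9 > arr[7]=7
(4, 5): arr[4]=11 > arr[5]=10
(4, 7): arr[4]=11 > arr[7]=7
(5, 7): arr[5]=10 > arr[7]=7
(6, 7): arr[6]=17 > arr[7]=7

Total inversions: 9

The array has 9 inversion(s): (0,1), (0,2), (0,7), (1,2), (3,7), (4,5), (4,7), (5,7), (6,7). Each pair (i,j) satisfies i < j and arr[i] > arr[j].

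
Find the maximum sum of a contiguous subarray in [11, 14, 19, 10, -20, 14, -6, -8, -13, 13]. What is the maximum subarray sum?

Using Kadane's algorithm on [11, 14, 19, 10, -20, 14, -6, -8, -13, 13]:

Scanning through the array:
Position 1 (value 14): max_ending_here = 25, max_so_far = 25
Position 2 (value 19): max_ending_here = 44, max_so_far = 44
Position 3 (value 10): max_ending_here = 54, max_so_far = 54
Position 4 (value -20): max_ending_here = 34, max_so_far = 54
Position 5 (value 14): max_ending_here = 48, max_so_far = 54
Position 6 (value -6): max_ending_here = 42, max_so_far = 54
Position 7 (value -8): max_ending_here = 34, max_so_far = 54
Position 8 (value -13): max_ending_here = 21, max_so_far = 54
Position 9 (value 13): max_ending_here = 34, max_so_far = 54

Maximum subarray: [11, 14, 19, 10]
Maximum sum: 54

The maximum subarray is [11, 14, 19, 10] with sum 54. This subarray runs from index 0 to index 3.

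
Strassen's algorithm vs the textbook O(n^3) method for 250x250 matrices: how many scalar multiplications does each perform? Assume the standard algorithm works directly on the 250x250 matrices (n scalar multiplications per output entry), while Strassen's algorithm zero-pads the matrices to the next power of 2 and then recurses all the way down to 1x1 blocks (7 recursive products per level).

Matrix multiplication for 250x250 matrices:

Strassen's algorithm requires power-of-2 dimensions. Pad 250x250 to 256x256 (next power of 2).

Standard algorithm: 250^3 = 15625000 multiplications
Strassen's algorithm: 7^(log2(256)) = 7^8 = 5764801 multiplications
Savings: 15625000 - 5764801 = 9860199 multiplications

Standard: 15625000 multiplications (250^3). Strassen: 5764801 multiplications (7^8, after padding to 256x256). Strassen reduces 8 recursive multiplications to 7 at each level.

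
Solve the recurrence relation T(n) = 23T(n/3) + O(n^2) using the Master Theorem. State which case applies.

Master Theorem for T(n) = 23T(n/3) + O(n^2):

a = 23, b = 3, c = 2
log_b(a) = log_3(23) = 2.8540

Case 1: c = 2 < log_3(23) = 2.8540
T(n) = O(n^(log_3 23))

For T(n) = 23T(n/3) + O(n^2): log_3(23) = 2.8540. This is Case 1 of the Master Theorem (c < log_b(a), work dominated by leaves), giving O(n^(log_3 23)).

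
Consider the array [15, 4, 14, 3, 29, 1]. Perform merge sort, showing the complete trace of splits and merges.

Merge sort trace:

Split: [15, 4, 14, 3, 29, 1] -> [15, 4, 14] and [3, 29, 1]
  Split: [15, 4, 14] -> [15] and [4, 14]
    Split: [4, 14] -> [4] and [14]
    Merge: [4] + [14] -> [4, 14]
  Merge: [15] + [4, 14] -> [4, 14, 15]
  Split: [3, 29, 1] -> [3] and [29, 1]
    Split: [29, 1] -> [29] and [1]
    Merge: [29] + [1] -> [1, 29]
  Merge: [3] + [1, 29] -> [1, 3, 29]
Merge: [4, 14, 15] + [1, 3, 29] -> [1, 3, 4, 14, 15, 29]

Final sorted array: [1, 3, 4, 14, 15, 29]

The merge sort proceeds by recursively splitting the array and merging sorted halves.
After all merges, the sorted array is [1, 3, 4, 14, 15, 29].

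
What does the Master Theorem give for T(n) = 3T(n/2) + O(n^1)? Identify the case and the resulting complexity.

Master Theorem for T(n) = 3T(n/2) + O(n^1):

a = 3, b = 2, c = 1
log_b(a) = log_2(3) = 1.5850

Case 1: c = 1 < log_2(3) = 1.5850
T(n) = O(n^(log_2 3))

For T(n) = 3T(n/2) + O(n^1): log_2(3) = 1.5850. This is Case 1 of the Master Theorem (c < log_b(a), work dominated by leaves), giving O(n^(log_2 3)).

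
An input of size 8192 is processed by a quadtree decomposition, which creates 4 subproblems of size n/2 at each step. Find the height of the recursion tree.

For divide and conquer with division factor 2:

Problem sizes at each level:
Level 0: 8192
Level 1: 4096
Level 2: 2048
Level 3: 1024
Level 4: 512
Level 5: 256
Level 6: 128
Level 7: 64
Level 8: 32
Level 9: 16
Level 10: 8
Level 11: 4
Level 12: 2
Level 13: 1

The root is level 0 and the size-1 base case is level 13 (the tree spans levels 0 through 13, i.e. 14 levels counting the root), so the depth is the number of divisions: log_2(8192) = 13

The recursion tree depth is log_2(8192) = 13. At each level, the problem size is divided by 2, so it takes 13 divisions to reduce to a base case of size 1. The algorithm makes 4 recursive calls at each level.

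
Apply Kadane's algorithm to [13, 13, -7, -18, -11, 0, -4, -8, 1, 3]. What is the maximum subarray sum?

Using Kadane's algorithm on [13, 13, -7, -18, -11, 0, -4, -8, 1, 3]:

Scanning through the array:
Position 1 (value 13): max_ending_here = 26, max_so_far = 26
Position 2 (value -7): max_ending_here = 19, max_so_far = 26
Position 3 (value -18): max_ending_here = 1, max_so_far = 26
Position 4 (value -11): max_ending_here = -10, max_so_far = 26
Position 5 (value 0): max_ending_here = 0, max_so_far = 26
Position 6 (value -4): max_ending_here = -4, max_so_far = 26
Position 7 (value -8): max_ending_here = -8, max_so_far = 26
Position 8 (value 1): max_ending_here = 1, max_so_far = 26
Position 9 (value 3): max_ending_here = 4, max_so_far = 26

Maximum subarray: [13, 13]
Maximum sum: 26

The maximum subarray is [13, 13] with sum 26. This subarray runs from index 0 to index 1.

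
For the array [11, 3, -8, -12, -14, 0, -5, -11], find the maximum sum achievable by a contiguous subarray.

Using Kadane's algorithm on [11, 3, -8, -12, -14, 0, -5, -11]:

Scanning through the array:
Position 1 (value 3): max_ending_here = 14, max_so_far = 14
Position 2 (value -8): max_ending_here = 6, max_so_far = 14
Position 3 (value -12): max_ending_here = -6, max_so_far = 14
Position 4 (value -14): max_ending_here = -14, max_so_far = 14
Position 5 (value 0): max_ending_here = 0, max_so_far = 14
Position 6 (value -5): max_ending_here = -5, max_so_far = 14
Position 7 (value -11): max_ending_here = -11, max_so_far = 14

Maximum subarray: [11, 3]
Maximum sum: 14

The maximum subarray is [11, 3] with sum 14. This subarray runs from index 0 to index 1.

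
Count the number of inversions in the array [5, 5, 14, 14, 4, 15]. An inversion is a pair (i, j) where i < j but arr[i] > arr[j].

Finding inversions in [5, 5, 14, 14, 4, 15]:

(0, 4): arr[0]=5 > arr[4]=4
(1, 4): arr[1]=5 > arr[4]=4
(2, 4): arr[2]=14 > arr[4]=4
(3, 4): arr[3]=14 > arr[4]=4

Total inversions: 4

The array has 4 inversion(s): (0,4), (1,4), (2,4), (3,4). Each pair (i,j) satisfies i < j and arr[i] > arr[j].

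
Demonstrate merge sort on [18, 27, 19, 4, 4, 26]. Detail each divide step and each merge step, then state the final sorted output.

Merge sort trace:

Split: [18, 27, 19, 4, 4, 26] -> [18, 27, 19] and [4, 4, 26]
  Split: [18, 27, 19] -> [18] and [27, 19]
    Split: [27, 19] -> [27] and [19]
    Merge: [27] + [19] -> [19, 27]
  Merge: [18] + [19, 27] -> [18, 19, 27]
  Split: [4, 4, 26] -> [4] and [4, 26]
    Split: [4, 26] -> [4] and [26]
    Merge: [4] + [26] -> [4, 26]
  Merge: [4] + [4, 26] -> [4, 4, 26]
Merge: [18, 19, 27] + [4, 4, 26] -> [4, 4, 18, 19, 26, 27]

Final sorted array: [4, 4, 18, 19, 26, 27]

The merge sort proceeds by recursively splitting the array and merging sorted halves.
After all merges, the sorted array is [4, 4, 18, 19, 26, 27].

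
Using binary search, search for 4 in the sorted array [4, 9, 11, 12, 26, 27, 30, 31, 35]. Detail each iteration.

Binary search for 4 in [4, 9, 11, 12, 26, 27, 30, 31, 35]:

lo=0, hi=8, mid=4, arr[mid]=26 -> 26 > 4, search left half
lo=0, hi=3, mid=1, arr[mid]=9 -> 9 > 4, search left half
lo=0, hi=0, mid=0, arr[mid]=4 -> Found target at index 0!

Binary search finds 4 at index 0 after 3 comparisons. The search repeatedly halves the search space by comparing with the middle element.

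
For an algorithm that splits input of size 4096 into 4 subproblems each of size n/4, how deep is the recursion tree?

For divide and conquer with division factor 4:

Problem sizes at each level:
Level 0: 4096
Level 1: 1024
Level 2: 256
Level 3: 64
Level 4: 16
Level 5: 4
Level 6: 1

The root is level 0 and the size-1 base case is level 6 (the tree spans levels 0 through 6, i.e. 7 levels counting the root), so the depth is the number of divisions: log_4(4096) = 6

The recursion tree depth is log_4(4096) = 6. At each level, the problem size is divided by 4, so it takes 6 divisions to reduce to a base case of size 1. The algorithm makes 4 recursive calls at each level.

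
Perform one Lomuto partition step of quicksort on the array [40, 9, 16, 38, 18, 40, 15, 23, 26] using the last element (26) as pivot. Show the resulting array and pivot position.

Lomuto partition with pivot = 26:

Initial array: [40, 9, 16, 38, 18, 40, 15, 23, 26]

arr[0]=40 > 26: no swap
arr[1]=9 <= 26: swap with position 0, array becomes [9, 40, 16, 38, 18, 40, 15, 23, 26]
arr[2]=16 <= 26: swap with position 1, array becomes [9, 16, 40, 38, 18, 40, 15, 23, 26]
arr[3]=38 > 26: no swap
arr[4]=18 <= 26: swap with position 2, array becomes [9, 16, 18, 38, 40, 40, 15, 23, 26]
arr[5]=40 > 26: no swap
arr[6]=15 <= 26: swap with position 3, array becomes [9, 16, 18, 15, 40, 40, 38, 23, 26]
arr[7]=23 <= 26: swap with position 4, array becomes [9, 16, 18, 15, 23, 40, 38, 40, 26]

Place pivot at position 5: [9, 16, 18, 15, 23, 26, 38, 40, 40]
Pivot position: 5

After partitioning with pivot 26, the array becomes [9, 16, 18, 15, 23, 26, 38, 40, 40]. The pivot is placed at index 5. All elements to the left of the pivot are <= 26, and all elements to the right are > 26.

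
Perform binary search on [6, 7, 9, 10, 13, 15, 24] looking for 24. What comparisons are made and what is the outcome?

Binary search for 24 in [6, 7, 9, 10, 13, 15, 24]:

lo=0, hi=6, mid=3, arr[mid]=10 -> 10 < 24, search right half
lo=4, hi=6, mid=5, arr[mid]=15 -> 15 < 24, search right half
lo=6, hi=6, mid=6, arr[mid]=24 -> Found target at index 6!

Binary search finds 24 at index 6 after 3 comparisons. The search repeatedly halves the search space by comparing with the middle element.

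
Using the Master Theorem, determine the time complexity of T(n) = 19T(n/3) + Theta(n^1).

Master Theorem for T(n) = 19T(n/3) + O(n^1):

a = 19, b = 3, c = 1
log_b(a) = log_3(19) = 2.6801

Case 1: c = 1 < log_3(19) = 2.6801
T(n) = O(n^(log_3 19))

For T(n) = 19T(n/3) + O(n^1): log_3(19) = 2.6801. This is Case 1 of the Master Theorem (c < log_b(a), work dominated by leaves), giving O(n^(log_3 19)).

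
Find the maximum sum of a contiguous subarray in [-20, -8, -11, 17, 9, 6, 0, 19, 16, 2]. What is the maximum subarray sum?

Using Kadane's algorithm on [-20, -8, -11, 17, 9, 6, 0, 19, 16, 2]:

Scanning through the array:
Position 1 (value -8): max_ending_here = -8, max_so_far = -8
Position 2 (value -11): max_ending_here = -11, max_so_far = -8
Position 3 (value 17): max_ending_here = 17, max_so_far = 17
Position 4 (value 9): max_ending_here = 26, max_so_far = 26
Position 5 (value 6): max_ending_here = 32, max_so_far = 32
Position 6 (value 0): max_ending_here = 32, max_so_far = 32
Position 7 (value 19): max_ending_here = 51, max_so_far = 51
Position 8 (value 16): max_ending_here = 67, max_so_far = 67
Position 9 (value 2): max_ending_here = 69, max_so_far = 69

Maximum subarray: [17, 9, 6, 0, 19, 16, 2]
Maximum sum: 69

The maximum subarray is [17, 9, 6, 0, 19, 16, 2] with sum 69. This subarray runs from index 3 to index 9.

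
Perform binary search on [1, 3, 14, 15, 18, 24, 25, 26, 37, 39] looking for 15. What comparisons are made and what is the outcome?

Binary search for 15 in [1, 3, 14, 15, 18, 24, 25, 26, 37, 39]:

lo=0, hi=9, mid=4, arr[mid]=18 -> 18 > 15, search left half
lo=0, hi=3, mid=1, arr[mid]=3 -> 3 < 15, search right half
lo=2, hi=3, mid=2, arr[mid]=14 -> 14 < 15, search right half
lo=3, hi=3, mid=3, arr[mid]=15 -> Found target at index 3!

Binary search finds 15 at index 3 after 4 comparisons. The search repeatedly halves the search space by comparing with the middle element.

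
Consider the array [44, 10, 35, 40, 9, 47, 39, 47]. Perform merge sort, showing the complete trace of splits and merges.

Merge sort trace:

Split: [44, 10, 35, 40, 9, 47, 39, 47] -> [44, 10, 35, 40] and [9, 47, 39, 47]
  Split: [44, 10, 35, 40] -> [44, 10] and [35, 40]
    Split: [44, 10] -> [44] and [10]
    Merge: [44] + [10] -> [10, 44]
    Split: [35, 40] -> [35] and [40]
    Merge: [35] + [40] -> [35, 40]
  Merge: [10, 44] + [35, 40] -> [10, 35, 40, 44]
  Split: [9, 47, 39, 47] -> [9, 47] and [39, 47]
    Split: [9, 47] -> [9] and [47]
    Merge: [9] + [47] -> [9, 47]
    Split: [39, 47] -> [39] and [47]
    Merge: [39] + [47] -> [39, 47]
  Merge: [9, 47] + [39, 47] -> [9, 39, 47, 47]
Merge: [10, 35, 40, 44] + [9, 39, 47, 47] -> [9, 10, 35, 39, 40, 44, 47, 47]

Final sorted array: [9, 10, 35, 39, 40, 44, 47, 47]

The merge sort proceeds by recursively splitting the array and merging sorted halves.
After all merges, the sorted array is [9, 10, 35, 39, 40, 44, 47, 47].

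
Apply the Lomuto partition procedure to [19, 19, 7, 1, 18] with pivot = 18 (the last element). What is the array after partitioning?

Lomuto partition with pivot = 18:

Initial array: [19, 19, 7, 1, 18]

arr[0]=19 > 18: no swap
arr[1]=19 > 18: no swap
arr[2]=7 <= 18: swap with position 0, array becomes [7, 19, 19, 1, 18]
arr[3]=1 <= 18: swap with position 1, array becomes [7, 1, 19, 19, 18]

Place pivot at position 2: [7, 1, 18, 19, 19]
Pivot position: 2

After partitioning with pivot 18, the array becomes [7, 1, 18, 19, 19]. The pivot is placed at index 2. All elements to the left of the pivot are <= 18, and all elements to the right are > 18.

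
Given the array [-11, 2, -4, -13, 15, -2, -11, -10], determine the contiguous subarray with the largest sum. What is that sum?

Using Kadane's algorithm on [-11, 2, -4, -13, 15, -2, -11, -10]:

Scanning through the array:
Position 1 (value 2): max_ending_here = 2, max_so_far = 2
Position 2 (value -4): max_ending_here = -2, max_so_far = 2
Position 3 (value -13): max_ending_here = -13, max_so_far = 2
Position 4 (value 15): max_ending_here = 15, max_so_far = 15
Position 5 (value -2): max_ending_here = 13, max_so_far = 15
Position 6 (value -11): max_ending_here = 2, max_so_far = 15
Position 7 (value -10): max_ending_here = -8, max_so_far = 15

Maximum subarray: [15]
Maximum sum: 15

The maximum subarray is [15] with sum 15. This subarray runs from index 4 to index 4.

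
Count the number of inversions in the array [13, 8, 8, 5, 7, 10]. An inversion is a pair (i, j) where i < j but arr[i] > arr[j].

Finding inversions in [13, 8, 8, 5, 7, 10]:

(0, 1): arr[0]=13 > arr[1]=8
(0, 2): arr[0]=13 > arr[2]=8
(0, 3): arr[0]=13 > arr[3]=5
(0, 4): arr[0]=13 > arr[4]=7
(0, 5): arr[0]=13 > arr[5]=10
(1, 3): arr[1]=8 > arr[3]=5
(1, 4): arr[1]=8 > arr[4]=7
(2, 3): arr[2]=8 > arr[3]=5
(2, 4): arr[2]=8 > arr[4]=7

Total inversions: 9

The array has 9 inversion(s): (0,1), (0,2), (0,3), (0,4), (0,5), (1,3), (1,4), (2,3), (2,4). Each pair (i,j) satisfies i < j and arr[i] > arr[j].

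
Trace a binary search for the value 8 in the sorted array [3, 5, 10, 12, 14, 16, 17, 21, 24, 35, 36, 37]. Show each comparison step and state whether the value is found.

Binary search for 8 in [3, 5, 10, 12, 14, 16, 17, 21, 24, 35, 36, 37]:

lo=0, hi=11, mid=5, arr[mid]=16 -> 16 > 8, search left half
lo=0, hi=4, mid=2, arr[mid]=10 -> 10 > 8, search left half
lo=0, hi=1, mid=0, arr[mid]=3 -> 3 < 8, search right half
lo=1, hi=1, mid=1, arr[mid]=5 -> 5 < 8, search right half
lo=2 > hi=1, target 8 not found

Binary search determines that 8 is not in the array after 4 comparisons. The search space was exhausted without finding the target.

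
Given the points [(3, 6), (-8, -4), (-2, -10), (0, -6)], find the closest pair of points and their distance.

Computing all pairwise distances among 4 points:

d((3, 6), (-8, -4)) = 14.8661
d((3, 6), (-2, -10)) = 16.7631
d((3, 6), (0, -6)) = 12.3693
d((-8, -4), (-2, -10)) = 8.4853
d((-8, -4), (0, -6)) = 8.2462
d((-2, -10), (0, -6)) = 4.4721 <-- minimum

Closest pair: (-2, -10) and (0, -6) with distance 4.4721

The closest pair is (-2, -10) and (0, -6) with Euclidean distance 4.4721. For 4 points, brute-force pairwise comparison is shown above. For large n, the divide-and-conquer algorithm (sort by x, recurse on halves, check the dividing strip) achieves O(n log n).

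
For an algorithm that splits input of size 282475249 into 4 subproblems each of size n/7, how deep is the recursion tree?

For divide and conquer with division factor 7:

Problem sizes at each level:
Level 0: 282475249
Level 1: 40353607
Level 2: 5764801
Level 3: 823543
Level 4: 117649
Level 5: 16807
Level 6: 2401
Level 7: 343
Level 8: 49
Level 9: 7
Level 10: 1

The root is level 0 and the size-1 base case is level 10 (the tree spans levels 0 through 10, i.e. 11 levels counting the root), so the depth is the number of divisions: log_7(282475249) = 10

The recursion tree depth is log_7(282475249) = 10. At each level, the problem size is divided by 7, so it takes 10 divisions to reduce to a base case of size 1. The algorithm makes 4 recursive calls at each level.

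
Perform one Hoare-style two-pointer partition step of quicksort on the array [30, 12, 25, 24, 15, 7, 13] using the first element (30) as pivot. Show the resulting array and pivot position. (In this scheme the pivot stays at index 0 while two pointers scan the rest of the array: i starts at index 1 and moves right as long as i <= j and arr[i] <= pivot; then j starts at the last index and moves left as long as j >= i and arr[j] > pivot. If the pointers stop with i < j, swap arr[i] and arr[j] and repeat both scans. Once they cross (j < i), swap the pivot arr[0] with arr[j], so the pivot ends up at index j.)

Hoare-style two-pointer partition with pivot = 30:

Initial array: [30, 12, 25, 24, 15, 7, 13]

Pointers start at i = 1, j = 6.
i ends at 7, j ends at 6: the pointers have crossed (j < i), so scanning stops.

Swap pivot arr[0] with arr[6] to place pivot at position 6: [13, 12, 25, 24, 15, 7, 30]
Pivot position: 6

After partitioning with pivot 30, the array becomes [13, 12, 25, 24, 15, 7, 30]. The pivot is placed at index 6. All elements to the left of the pivot are <= 30, and all elements to the right are > 30.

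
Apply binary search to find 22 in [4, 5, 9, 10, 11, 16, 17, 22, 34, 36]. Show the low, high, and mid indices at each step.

Binary search for 22 in [4, 5, 9, 10, 11, 16, 17, 22, 34, 36]:

lo=0, hi=9, mid=4, arr[mid]=11 -> 11 < 22, search right half
lo=5, hi=9, mid=7, arr[mid]=22 -> Found target at index 7!

Binary search finds 22 at index 7 after 2 comparisons. The search repeatedly halves the search space by comparing with the middle element.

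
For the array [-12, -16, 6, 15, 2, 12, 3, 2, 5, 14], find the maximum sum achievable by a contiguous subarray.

Using Kadane's algorithm on [-12, -16, 6, 15, 2, 12, 3, 2, 5, 14]:

Scanning through the array:
Position 1 (value -16): max_ending_here = -16, max_so_far = -12
Position 2 (value 6): max_ending_here = 6, max_so_far = 6
Position 3 (value 15): max_ending_here = 21, max_so_far = 21
Position 4 (value 2): max_ending_here = 23, max_so_far = 23
Position 5 (value 12): max_ending_here = 35, max_so_far = 35
Position 6 (value 3): max_ending_here = 38, max_so_far = 38
Position 7 (value 2): max_ending_here = 40, max_so_far = 40
Position 8 (value 5): max_ending_here = 45, max_so_far = 45
Position 9 (value 14): max_ending_here = 59, max_so_far = 59

Maximum subarray: [6, 15, 2, 12, 3, 2, 5, 14]
Maximum sum: 59

The maximum subarray is [6, 15, 2, 12, 3, 2, 5, 14] with sum 59. This subarray runs from index 2 to index 9.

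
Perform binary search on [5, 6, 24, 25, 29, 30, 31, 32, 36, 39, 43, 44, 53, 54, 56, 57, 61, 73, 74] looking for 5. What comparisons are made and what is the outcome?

Binary search for 5 in [5, 6, 24, 25, 29, 30, 31, 32, 36, 39, 43, 44, 53, 54, 56, 57, 61, 73, 74]:

lo=0, hi=18, mid=9, arr[mid]=39 -> 39 > 5, search left half
lo=0, hi=8, mid=4, arr[mid]=29 -> 29 > 5, search left half
lo=0, hi=3, mid=1, arr[mid]=6 -> 6 > 5, search left half
lo=0, hi=0, mid=0, arr[mid]=5 -> Found target at index 0!

Binary search finds 5 at index 0 after 4 comparisons. The search repeatedly halves the search space by comparing with the middle element.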